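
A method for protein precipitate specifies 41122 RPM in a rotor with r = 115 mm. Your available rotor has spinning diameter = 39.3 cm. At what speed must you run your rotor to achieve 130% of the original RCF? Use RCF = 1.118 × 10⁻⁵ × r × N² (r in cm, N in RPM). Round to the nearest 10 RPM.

≈ 35870 RPM

Original rotor: r = 115 mm = 11.5 cm
RCF_original = 1.118 × 10⁻⁵ × 11.5 × (41122)² = 1.118 × 10⁻⁵ × 11.5 × 1,691,018,884 ≈ 217,414.3 × g
Target RCF = 1.3 × 217,414.3 ≈ 282,638.6 × g
Your rotor: r = 39.3 / 2 = 19.65 cm
282,638.6 = 1.118 × 10⁻⁵ × 19.65 × N²
N² = 282,638.6 / (21.9687 × 10⁻⁵) = 1,286,551,321
N ≈ √1,286,551,321 ≈ 35,868.5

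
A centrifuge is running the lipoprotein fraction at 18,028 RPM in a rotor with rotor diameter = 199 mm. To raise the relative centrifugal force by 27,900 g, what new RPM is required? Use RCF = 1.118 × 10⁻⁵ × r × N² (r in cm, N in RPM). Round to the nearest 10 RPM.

r = 199 mm / 2 = 99.5 mm = 9.95 cm
Current RCF = 1.118 × 10⁻⁵ × 9.95 × (18028)² = 1.118 × 10⁻⁵ × 9.95 × 325,008,784 ≈ 36,154.3 × g
Target RCF = 36,154.3 + 27,900 = 64,054.3 × g
N² = 64,054.3 / (11.1241 × 10⁻⁵) = 575,815,572
N ≈ √575,815,572 ≈ 23,996.2

≈ 24000 RPM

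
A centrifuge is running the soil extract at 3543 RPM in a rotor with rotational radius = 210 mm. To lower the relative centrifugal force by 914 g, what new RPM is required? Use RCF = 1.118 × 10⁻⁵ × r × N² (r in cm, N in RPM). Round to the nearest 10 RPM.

2940 RPM

r = 210 mm = 21.0 cm
Current RCF = 1.118 × 10⁻⁵ × 21 × (3543)² = 1.118 × 10⁻⁵ × 21 × 12,552,849 ≈ 2,947.2 × g
Target RCF = 2,947.2 − 914 = 2,033.2 × g
N² = 2,033.2 / (23.478 × 10⁻⁵) = 8,660,022
N ≈ √8,660,022 ≈ 2,942.8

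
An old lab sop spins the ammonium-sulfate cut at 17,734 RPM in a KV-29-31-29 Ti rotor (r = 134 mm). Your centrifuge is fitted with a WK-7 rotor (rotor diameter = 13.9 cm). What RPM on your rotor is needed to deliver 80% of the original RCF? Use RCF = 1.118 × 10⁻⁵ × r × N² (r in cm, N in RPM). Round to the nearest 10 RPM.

≈ 22020 RPM

Original rotor: r = 134 mm = 13.4 cm
RCF_original = 1.118 × 10⁻⁵ × 13.4 × (17734)² = 1.118 × 10⁻⁵ × 13.4 × 314,494,756 ≈ 47,115.1 × g
Target RCF = 0.8 × 47,115.1 ≈ 37,692.1 × g
Your rotor: r = 13.9 / 2 = 6.95 cm
37,692.1 = 1.118 × 10⁻⁵ × 6.95 × N²
N² = 37,692.1 / (7.7701 × 10⁻⁵) = 485,091,569
N ≈ √485,091,569 ≈ 22,024.8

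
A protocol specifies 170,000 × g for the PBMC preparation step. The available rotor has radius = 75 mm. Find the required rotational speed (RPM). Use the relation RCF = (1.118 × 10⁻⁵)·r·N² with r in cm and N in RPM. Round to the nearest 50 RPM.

r = 75 mm = 7.5 cm
RCF = 1.118 × 10⁻⁵ × r × N²
170,000 = 1.118 × 10⁻⁵ × 7.5 × N²
N² = 170,000 / (8.385 × 10⁻⁵) = 2,027,429,934
N ≈ √2,027,429,934 ≈ 45,027.0

45050 RPM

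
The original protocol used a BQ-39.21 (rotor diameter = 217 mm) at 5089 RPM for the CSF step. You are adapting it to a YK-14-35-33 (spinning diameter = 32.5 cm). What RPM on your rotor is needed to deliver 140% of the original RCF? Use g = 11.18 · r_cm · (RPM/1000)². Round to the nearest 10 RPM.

≈ 4920 RPM

Original rotor: r = 217 mm / 2 = 108.5 mm = 10.85 cm
RCF = 11.18 × r × (N/1000)²
RCF_original = 11.18 × 10.85 × (5.089)² = 11.18 × 10.85 × 25.897921 ≈ 3,141.5 × g
Target RCF = 1.4 × 3,141.5 ≈ 4,398.1 × g
Your rotor: r = 32.5 / 2 = 16.25 cm
4,398.1 = 11.18 × 16.25 × (N/1000)²
(N/1000)² = 4,398.1 / 181.675 = 24.20861
N = 1000 × √24.20861 ≈ 4,920.2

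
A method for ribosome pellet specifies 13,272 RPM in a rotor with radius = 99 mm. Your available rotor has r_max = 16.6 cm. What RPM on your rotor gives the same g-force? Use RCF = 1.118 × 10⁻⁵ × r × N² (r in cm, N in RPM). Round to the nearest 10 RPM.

10250 RPM

Original rotor: r = 99 mm = 9.9 cm
RCF = 1.118 × 10⁻⁵ × r × N²
RCF_original = 1.118 × 10⁻⁵ × 9.9 × (13272)² = 1.118 × 10⁻⁵ × 9.9 × 176,145,984 ≈ 19,496.2 × g
19,496.2 = 1.118 × 10⁻⁵ × 16.6 × N²
N² = 19,496.2 / (18.5588 × 10⁻⁵) = 105,050,973
N ≈ √105,050,973 ≈ 10,249.4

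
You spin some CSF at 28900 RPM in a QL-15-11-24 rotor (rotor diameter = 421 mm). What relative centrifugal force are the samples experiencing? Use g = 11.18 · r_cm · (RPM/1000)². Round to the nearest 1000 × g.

r = 421 mm / 2 = 210.5 mm = 21.05 cm
RCF = 11.18 × 21.05 × (28.9)² = 11.18 × 21.05 × 835.21 ≈ 196,557.5 × g

≈ 197000 g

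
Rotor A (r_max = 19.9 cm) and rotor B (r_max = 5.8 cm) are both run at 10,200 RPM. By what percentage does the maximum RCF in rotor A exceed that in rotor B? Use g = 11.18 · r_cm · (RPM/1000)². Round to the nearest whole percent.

At equal RPM, RCF scales linearly with r: ratio = 19.9 / 5.8 = 3.4310.
So rotor A delivers 243.1% more g-force.

243%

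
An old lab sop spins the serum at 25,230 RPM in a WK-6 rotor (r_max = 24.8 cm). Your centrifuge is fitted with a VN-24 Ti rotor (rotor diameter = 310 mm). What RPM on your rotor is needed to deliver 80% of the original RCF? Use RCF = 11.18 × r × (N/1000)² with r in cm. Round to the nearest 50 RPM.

≈ 28550 RPM

RCF_original = 11.18 × 24.8 × (25.23)² = 11.18 × 24.8 × 636.5529 ≈ 176,493.2 × g
Target RCF = 0.8 × 176,493.2 ≈ 141,194.6 × g
Your rotor: r = 310 mm / 2 = 155 mm = 15.5 cm
141,194.6 = 11.18 × 15.5 × (N/1000)²
(N/1000)² = 141,194.6 / 173.29 = 814.7879
N = 1000 × √814.7879 ≈ 28,544.5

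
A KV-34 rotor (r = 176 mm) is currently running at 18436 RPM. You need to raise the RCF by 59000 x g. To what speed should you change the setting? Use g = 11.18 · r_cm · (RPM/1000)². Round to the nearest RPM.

≈ 25293 RPM

r = 176 mm = 17.6 cm
Current RCF = 11.18 × 17.6 × (18.436)² = 11.18 × 17.6 × 339.886096 ≈ 66,878.7 × g
Target RCF = 66,878.7 + 59,000 = 125,878.7 × g
(N/1000)² = 125,878.7 / 196.768 = 639.7316
N = 1000 × √639.7316 ≈ 25,292.9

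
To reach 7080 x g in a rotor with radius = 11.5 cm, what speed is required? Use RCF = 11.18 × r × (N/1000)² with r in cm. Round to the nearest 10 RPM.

7,080 = 11.18 × 11.5 × (N/1000)²
(N/1000)² = 7,080 / 128.57 = 55.06728
N = 1000 × √55.06728 ≈ 7,420.7

7420 RPM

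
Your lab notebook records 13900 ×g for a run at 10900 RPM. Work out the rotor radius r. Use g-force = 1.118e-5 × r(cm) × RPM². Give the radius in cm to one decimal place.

r ≈ 10.5 cm

RCF = 1.118 × 10⁻⁵ × r × N²
13900 = 1.118 × 10⁻⁵ × r × (10900)²
r = 13900 / (1.118 × 10⁻⁵ × 118,810,000) = 13900 / 1328.296 ≈ 10.465 cm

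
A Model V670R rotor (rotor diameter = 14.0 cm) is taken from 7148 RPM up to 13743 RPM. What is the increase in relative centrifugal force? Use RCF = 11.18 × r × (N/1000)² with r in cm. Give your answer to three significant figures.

≈ 10800 × g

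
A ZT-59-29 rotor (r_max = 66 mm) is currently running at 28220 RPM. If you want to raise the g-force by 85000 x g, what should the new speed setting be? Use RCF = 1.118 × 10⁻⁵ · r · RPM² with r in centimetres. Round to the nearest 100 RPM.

r = 66 mm = 6.6 cm
Current RCF = 1.118 × 10⁻⁵ × 6.6 × (28220)² = 1.118 × 10⁻⁵ × 6.6 × 796,368,400 ≈ 58,762.4 × g
Target RCF = 58,762.4 + 85,000 = 143,762.4 × g
N² = 143,762.4 / (7.3788 × 10⁻⁵) = 1,948,316,799
N ≈ √1,948,316,799 ≈ 44,139.7

N₂ ≈ 44100 RPM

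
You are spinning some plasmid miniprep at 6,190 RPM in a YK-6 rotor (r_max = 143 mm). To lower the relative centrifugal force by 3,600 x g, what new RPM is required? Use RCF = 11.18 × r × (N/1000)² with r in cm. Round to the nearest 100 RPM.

N₂ ≈ 4000 RPM

r = 143 mm = 14.3 cm
Current RCF = 11.18 × 14.3 × (6.19)² = 11.18 × 14.3 × 38.3161 ≈ 6,125.7 × g
Target RCF = 6,125.7 − 3,600 = 2,525.7 × g
(N/1000)² = 2,525.7 / 159.874 = 15.79807
N = 1000 × √15.79807 ≈ 3,974.7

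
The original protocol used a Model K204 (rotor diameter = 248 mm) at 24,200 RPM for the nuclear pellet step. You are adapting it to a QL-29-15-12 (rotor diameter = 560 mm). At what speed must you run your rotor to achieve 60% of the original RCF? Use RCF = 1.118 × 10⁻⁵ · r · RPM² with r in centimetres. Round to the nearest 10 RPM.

≈ 12470 RPM

Original rotor: r = 248 mm / 2 = 124 mm = 12.4 cm
RCF = 1.118 × 10⁻⁵ × r × N²
RCF_original = 1.118 × 10⁻⁵ × 12.4 × (24200)² = 1.118 × 10⁻⁵ × 12.4 × 585,640,000 ≈ 81,188.4 × g
Target RCF = 0.6 × 81,188.4 ≈ 48,713 × g
Your rotor: r = 560 mm / 2 = 280 mm = 28 cm
48,713 = 1.118 × 10⁻⁵ × 28 × N²
N² = 48,713 / (31.304 × 10⁻⁵) = 155,612,701
N ≈ √155,612,701 ≈ 12,474.5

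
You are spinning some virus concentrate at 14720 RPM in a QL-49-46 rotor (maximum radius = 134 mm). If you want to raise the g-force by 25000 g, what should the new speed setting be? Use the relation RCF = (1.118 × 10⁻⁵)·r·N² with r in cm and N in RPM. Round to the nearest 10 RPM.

≈ 19580 RPM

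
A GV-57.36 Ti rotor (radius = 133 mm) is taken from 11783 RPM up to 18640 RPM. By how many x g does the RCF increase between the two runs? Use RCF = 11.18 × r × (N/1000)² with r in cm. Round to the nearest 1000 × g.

31000 x g

r = 133 mm = 13.3 cm
RCF₁ = 11.18 × 13.3 × (11.783)² = 11.18 × 13.3 × 138.839089 ≈ 20,644.5 × g
RCF₂ = 11.18 × 13.3 × (18.64)² = 11.18 × 13.3 × 347.4496 ≈ 51,663.7 × g
Increase = 51,663.7 − 20,644.5 = 31,019.2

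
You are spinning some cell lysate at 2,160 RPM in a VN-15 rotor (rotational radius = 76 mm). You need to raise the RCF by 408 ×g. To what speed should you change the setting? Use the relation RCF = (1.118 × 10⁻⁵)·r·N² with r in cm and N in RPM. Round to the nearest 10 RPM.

N₂ ≈ 3080 RPM

r = 76 mm = 7.6 cm
Current RCF = 1.118 × 10⁻⁵ × 7.6 × (2160)² = 1.118 × 10⁻⁵ × 7.6 × 4,665,600 ≈ 396.4 × g
Target RCF = 396.4 + 408 = 804.4 × g
N² = 804.4 / (8.4968 × 10⁻⁵) = 9,467,093
N ≈ √9,467,093 ≈ 3,076.9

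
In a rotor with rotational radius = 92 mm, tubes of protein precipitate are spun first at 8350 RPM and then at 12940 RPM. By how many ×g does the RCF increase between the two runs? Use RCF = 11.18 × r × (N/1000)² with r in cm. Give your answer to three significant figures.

r = 92 mm = 9.2 cm
RCF₁ = 11.18 × 9.2 × (8.35)² = 11.18 × 9.2 × 69.7225 ≈ 7,171.4 × g
RCF₂ = 11.18 × 9.2 × (12.94)² = 11.18 × 9.2 × 167.4436 ≈ 17,222.6 × g
Increase = 17,222.6 − 7,171.4 = 10,051.2

10100 ×g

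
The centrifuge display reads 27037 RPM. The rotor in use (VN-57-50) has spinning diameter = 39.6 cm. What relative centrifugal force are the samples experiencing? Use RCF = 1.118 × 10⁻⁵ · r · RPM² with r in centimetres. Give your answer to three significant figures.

r = 39.6 / 2 = 19.8 cm
RCF = 1.118 × 10⁻⁵ × 19.8 × (27037)² = 1.118 × 10⁻⁵ × 19.8 × 730,999,369 ≈ 161,816.9 × g

RCF ≈ 162000 x g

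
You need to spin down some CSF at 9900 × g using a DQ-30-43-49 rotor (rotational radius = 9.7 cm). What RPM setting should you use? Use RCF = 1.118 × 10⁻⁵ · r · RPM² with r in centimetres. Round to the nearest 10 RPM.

≈ 9550 RPM

9,900 = 1.118 × 10⁻⁵ × 9.7 × N²
N² = 9,900 / (10.8446 × 10⁻⁵) = 91,289,674
N ≈ √91,289,674 ≈ 9,554.6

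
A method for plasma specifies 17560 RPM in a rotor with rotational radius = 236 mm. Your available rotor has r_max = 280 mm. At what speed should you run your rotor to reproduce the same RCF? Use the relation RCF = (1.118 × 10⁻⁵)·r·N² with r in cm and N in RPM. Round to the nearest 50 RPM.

Original rotor: r = 236 mm = 23.6 cm
RCF_original = 1.118 × 10⁻⁵ × 23.6 × (17560)² = 1.118 × 10⁻⁵ × 23.6 × 308,353,600 ≈ 81,358.5 × g
Your rotor: r = 280 mm = 28.0 cm
81,358.5 = 1.118 × 10⁻⁵ × 28 × N²
N² = 81,358.5 / (31.304 × 10⁻⁵) = 259,898,096
N ≈ √259,898,096 ≈ 16,121.4

≈ 16100 RPM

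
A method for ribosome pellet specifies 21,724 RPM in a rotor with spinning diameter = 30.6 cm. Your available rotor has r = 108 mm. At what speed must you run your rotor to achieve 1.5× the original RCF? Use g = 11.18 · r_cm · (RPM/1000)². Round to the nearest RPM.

Original rotor: r = 30.6 / 2 = 15.3 cm
RCF_original = 11.18 × 15.3 × (21.724)² = 11.18 × 15.3 × 471.932176 ≈ 80,725.9 × g
Target RCF = 1.5 × 80,725.9 ≈ 121,088.8 × g
Your rotor: r = 108 mm = 10.8 cm
121,088.8 = 11.18 × 10.8 × (N/1000)²
(N/1000)² = 121,088.8 / 120.744 = 1002.856
N = 1000 × √1002.856 ≈ 31,667.9

31668 RPM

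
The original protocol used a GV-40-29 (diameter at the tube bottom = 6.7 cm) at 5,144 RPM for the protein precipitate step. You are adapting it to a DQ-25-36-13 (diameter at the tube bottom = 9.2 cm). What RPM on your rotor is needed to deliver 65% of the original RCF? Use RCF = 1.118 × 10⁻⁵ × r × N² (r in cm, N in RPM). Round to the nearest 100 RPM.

3500 RPM

Original rotor: r = 6.7 / 2 = 3.35 cm
RCF = 1.118 × 10⁻⁵ × r × N²
RCF_original = 1.118 × 10⁻⁵ × 3.35 × (5144)² = 1.118 × 10⁻⁵ × 3.35 × 26,460,736 ≈ 991 × g
Target RCF = 0.65 × 991 ≈ 644.1 × g
Your rotor: r = 9.2 / 2 = 4.6 cm
644.1 = 1.118 × 10⁻⁵ × 4.6 × N²
N² = 644.1 / (5.1428 × 10⁻⁵) = 12,524,306
N ≈ √12,524,306 ≈ 3,539.0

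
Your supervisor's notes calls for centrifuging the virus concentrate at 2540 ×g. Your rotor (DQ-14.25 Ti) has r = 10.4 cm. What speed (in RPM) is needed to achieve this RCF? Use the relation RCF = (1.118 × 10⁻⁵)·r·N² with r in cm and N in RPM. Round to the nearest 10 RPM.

4670 RPM

2,540 = 1.118 × 10⁻⁵ × 10.4 × N²
N² = 2,540 / (11.6272 × 10⁻⁵) = 21,845,328
N ≈ √21,845,328 ≈ 4,673.9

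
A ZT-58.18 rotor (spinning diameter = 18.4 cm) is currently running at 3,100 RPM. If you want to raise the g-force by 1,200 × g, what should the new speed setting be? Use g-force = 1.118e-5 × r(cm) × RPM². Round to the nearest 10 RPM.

r = 18.4 / 2 = 9.2 cm
Current RCF = 1.118 × 10⁻⁵ × 9.2 × (3100)² = 1.118 × 10⁻⁵ × 9.2 × 9,610,000 ≈ 988.4 × g
Target RCF = 988.4 + 1,200 = 2,188.4 × g
N² = 2,188.4 / (10.2856 × 10⁻⁵) = 21,276,348
N ≈ √21,276,348 ≈ 4,612.6

N₂ ≈ 4610 RPM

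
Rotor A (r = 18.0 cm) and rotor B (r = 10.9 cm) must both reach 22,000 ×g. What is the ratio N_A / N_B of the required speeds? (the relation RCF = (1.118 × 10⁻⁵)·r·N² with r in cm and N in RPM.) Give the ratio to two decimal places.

At fixed RCF, N ∝ 1/√r, so N_A/N_B = √(r_B/r_A) = √(10.9/18.0) = √0.605556 = 0.7782.

0.78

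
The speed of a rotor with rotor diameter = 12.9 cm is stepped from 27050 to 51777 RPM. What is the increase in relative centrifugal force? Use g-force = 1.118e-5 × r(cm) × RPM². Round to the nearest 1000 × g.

141000 x g

r = 12.9 / 2 = 6.45 cm
RCF₁ = 1.118 × 10⁻⁵ × 6.45 × (27050)² = 1.118 × 10⁻⁵ × 6.45 × 731,702,500 ≈ 52,763.8 × g
RCF₂ = 1.118 × 10⁻⁵ × 6.45 × (51777)² = 1.118 × 10⁻⁵ × 6.45 × 2,680,857,729 ≈ 193,319.3 × g
Increase = 193,319.3 − 52,763.8 = 140,555.5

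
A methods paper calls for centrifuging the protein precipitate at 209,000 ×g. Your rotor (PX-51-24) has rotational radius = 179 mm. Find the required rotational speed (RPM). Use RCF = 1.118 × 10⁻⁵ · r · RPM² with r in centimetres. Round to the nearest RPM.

N ≈ 32317 RPM

r = 179 mm = 17.9 cm
209,000 = 1.118 × 10⁻⁵ × 17.9 × N²
N² = 209,000 / (20.0122 × 10⁻⁵) = 1,044,362,939
N ≈ √1,044,362,939 ≈ 32,316.6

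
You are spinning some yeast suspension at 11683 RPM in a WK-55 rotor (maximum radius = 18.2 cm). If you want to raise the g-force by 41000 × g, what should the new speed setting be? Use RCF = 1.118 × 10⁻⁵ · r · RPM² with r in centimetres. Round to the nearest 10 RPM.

18380 RPM

Current RCF = 1.118 × 10⁻⁵ × 18.2 × (11683)² = 1.118 × 10⁻⁵ × 18.2 × 136,492,489 ≈ 27,772.9 × g
Target RCF = 27,772.9 + 41,000 = 68,772.9 × g
N² = 68,772.9 / (20.3476 × 10⁻⁵) = 337,990,230
N ≈ √337,990,230 ≈ 18,384.5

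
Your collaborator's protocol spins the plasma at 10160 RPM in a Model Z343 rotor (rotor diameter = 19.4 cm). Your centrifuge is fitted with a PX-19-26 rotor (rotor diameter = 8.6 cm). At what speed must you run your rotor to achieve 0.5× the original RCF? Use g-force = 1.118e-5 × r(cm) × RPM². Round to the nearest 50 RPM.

Original rotor: r = 19.4 / 2 = 9.7 cm
RCF = 1.118 × 10⁻⁵ × r × N²
RCF_original = 1.118 × 10⁻⁵ × 9.7 × (10160)² = 1.118 × 10⁻⁵ × 9.7 × 103,225,600 ≈ 11,194.4 × g
Target RCF = 0.5 × 11,194.4 ≈ 5,597.2 × g
Your rotor: r = 8.6 / 2 = 4.3 cm
5,597.2 = 1.118 × 10⁻⁵ × 4.3 × N²
N² = 5,597.2 / (4.8074 × 10⁻⁵) = 116,428,839
N ≈ √116,428,839 ≈ 10,790.2

10800 RPM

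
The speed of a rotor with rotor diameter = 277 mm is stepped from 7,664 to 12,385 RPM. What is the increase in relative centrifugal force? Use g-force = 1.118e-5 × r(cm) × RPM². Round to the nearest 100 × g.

r = 277 mm / 2 = 138.5 mm = 13.85 cm
RCF₁ = 1.118 × 10⁻⁵ × 13.85 × (7664)² = 1.118 × 10⁻⁵ × 13.85 × 58,736,896 ≈ 9,095 × g
RCF₂ = 1.118 × 10⁻⁵ × 13.85 × (12385)² = 1.118 × 10⁻⁵ × 13.85 × 153,388,225 ≈ 23,751.1 × g
Increase = 23,751.1 − 9,095 = 14,656.1

≈ 14700 x g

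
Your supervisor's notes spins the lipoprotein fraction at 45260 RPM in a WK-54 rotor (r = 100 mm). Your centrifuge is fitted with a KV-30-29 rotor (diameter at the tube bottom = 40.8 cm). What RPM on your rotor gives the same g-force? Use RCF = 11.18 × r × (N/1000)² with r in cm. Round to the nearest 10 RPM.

≈ 31690 RPM

Original rotor: r = 100 mm = 10.0 cm
RCF_original = 11.18 × 10 × (45.26)² = 11.18 × 10 × 2,048.4676 ≈ 229,018.7 × g
Your rotor: r = 40.8 / 2 = 20.4 cm
229,018.7 = 11.18 × 20.4 × (N/1000)²
(N/1000)² = 229,018.7 / 228.072 = 1004.151
N = 1000 × √1004.151 ≈ 31,688.3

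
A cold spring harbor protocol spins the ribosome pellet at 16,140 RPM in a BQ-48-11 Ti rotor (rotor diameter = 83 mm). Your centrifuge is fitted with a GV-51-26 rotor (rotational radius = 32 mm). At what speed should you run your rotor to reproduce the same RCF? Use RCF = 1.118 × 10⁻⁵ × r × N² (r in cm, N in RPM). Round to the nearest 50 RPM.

Original rotor: r = 83 mm / 2 = 41.5 mm = 4.15 cm
RCF_original = 1.118 × 10⁻⁵ × 4.15 × (16140)² = 1.118 × 10⁻⁵ × 4.15 × 260,499,600 ≈ 12,086.4 × g
Your rotor: r = 32 mm = 3.2 cm
12,086.4 = 1.118 × 10⁻⁵ × 3.2 × N²
N² = 12,086.4 / (3.5776 × 10⁻⁵) = 337,835,420
N ≈ √337,835,420 ≈ 18,380.3

18400 RPM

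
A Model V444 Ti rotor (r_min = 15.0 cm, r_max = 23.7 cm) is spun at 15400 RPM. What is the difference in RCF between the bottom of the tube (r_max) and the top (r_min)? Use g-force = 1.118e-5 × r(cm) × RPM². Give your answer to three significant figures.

ΔRCF = 1.118 × 10⁻⁵ × (r_max − r_min) × N² = 1.118 × 10⁻⁵ × 8.7 × 237,160,000 ≈ 23,067.6

≈ 23100 x g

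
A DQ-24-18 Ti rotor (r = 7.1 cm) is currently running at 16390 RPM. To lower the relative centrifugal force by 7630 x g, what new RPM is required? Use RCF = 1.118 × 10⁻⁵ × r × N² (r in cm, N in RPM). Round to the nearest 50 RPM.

13150 RPM

Current RCF = 1.118 × 10⁻⁵ × 7.1 × (16390)² = 1.118 × 10⁻⁵ × 7.1 × 268,632,100 ≈ 21,323.5 × g
Target RCF = 21,323.5 − 7,630 = 13,693.5 × g
N² = 13,693.5 / (7.9378 × 10⁻⁵) = 172,510,015
N ≈ √172,510,015 ≈ 13,134.3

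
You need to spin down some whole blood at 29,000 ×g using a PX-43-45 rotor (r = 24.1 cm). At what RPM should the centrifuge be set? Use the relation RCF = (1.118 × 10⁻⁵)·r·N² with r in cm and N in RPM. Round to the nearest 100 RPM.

N ≈ 10400 RPM

RCF = 1.118 × 10⁻⁵ × r × N²
29,000 = 1.118 × 10⁻⁵ × 24.1 × N²
N² = 29,000 / (26.9438 × 10⁻⁵) = 107,631,440
N ≈ √107,631,440 ≈ 10,374.6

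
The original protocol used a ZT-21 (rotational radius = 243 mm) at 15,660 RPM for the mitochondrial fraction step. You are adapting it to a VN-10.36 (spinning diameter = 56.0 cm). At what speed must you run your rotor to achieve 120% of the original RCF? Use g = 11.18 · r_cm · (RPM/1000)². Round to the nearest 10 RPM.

Original rotor: r = 243 mm = 24.3 cm
RCF_original = 11.18 × 24.3 × (15.66)² = 11.18 × 24.3 × 245.2356 ≈ 66,624.1 × g
Target RCF = 1.2 × 66,624.1 ≈ 79,948.9 × g
Your rotor: r = 56.0 / 2 = 28 cm
79,948.9 = 11.18 × 28 × (N/1000)²
(N/1000)² = 79,948.9 / 313.04 = 255.3952
N = 1000 × √255.3952 ≈ 15,981.1

≈ 15980 RPM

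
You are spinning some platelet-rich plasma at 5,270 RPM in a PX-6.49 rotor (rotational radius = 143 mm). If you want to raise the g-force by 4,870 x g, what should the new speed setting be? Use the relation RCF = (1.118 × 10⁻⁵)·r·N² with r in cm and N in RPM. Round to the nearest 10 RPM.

r = 143 mm = 14.3 cm
Current RCF = 1.118 × 10⁻⁵ × 14.3 × (5270)² = 1.118 × 10⁻⁵ × 14.3 × 27,772,900 ≈ 4,440.2 × g
Target RCF = 4,440.2 + 4,870 = 9,310.2 × g
N² = 9,310.2 / (15.9874 × 10⁻⁵) = 58,234,610
N ≈ √58,234,610 ≈ 7,631.2

N₂ ≈ 7630 RPM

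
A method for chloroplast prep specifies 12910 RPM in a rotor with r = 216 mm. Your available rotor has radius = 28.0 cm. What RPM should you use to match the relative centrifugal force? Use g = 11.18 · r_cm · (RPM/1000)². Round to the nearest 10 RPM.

Original rotor: r = 216 mm = 21.6 cm
RCF_original = 11.18 × 21.6 × (12.91)² = 11.18 × 21.6 × 166.6681 ≈ 40,248.3 × g
40,248.3 = 11.18 × 28 × (N/1000)²
(N/1000)² = 40,248.3 / 313.04 = 128.5724
N = 1000 × √128.5724 ≈ 11,339.0

11340 RPM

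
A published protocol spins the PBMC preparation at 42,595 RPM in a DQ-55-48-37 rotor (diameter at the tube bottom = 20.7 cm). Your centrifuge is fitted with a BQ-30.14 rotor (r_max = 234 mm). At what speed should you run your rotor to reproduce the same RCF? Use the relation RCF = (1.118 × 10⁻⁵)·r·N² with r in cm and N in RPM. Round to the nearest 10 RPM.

≈ 28330 RPM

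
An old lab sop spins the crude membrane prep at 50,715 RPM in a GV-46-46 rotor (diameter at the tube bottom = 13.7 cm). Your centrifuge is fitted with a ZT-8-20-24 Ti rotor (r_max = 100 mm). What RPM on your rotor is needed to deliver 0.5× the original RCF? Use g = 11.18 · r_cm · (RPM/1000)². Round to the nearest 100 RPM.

Original rotor: r = 13.7 / 2 = 6.85 cm
RCF = 11.18 × r × (N/1000)²
RCF_original = 11.18 × 6.85 × (50.715)² = 11.18 × 6.85 × 2,572.011225 ≈ 196,972.3 × g
Target RCF = 0.5 × 196,972.3 ≈ 98,486.1 × g
Your rotor: r = 100 mm = 10.0 cm
98,486.1 = 11.18 × 10 × (N/1000)²
(N/1000)² = 98,486.1 / 111.8 = 880.9132
N = 1000 × √880.9132 ≈ 29,680.2

29700 RPM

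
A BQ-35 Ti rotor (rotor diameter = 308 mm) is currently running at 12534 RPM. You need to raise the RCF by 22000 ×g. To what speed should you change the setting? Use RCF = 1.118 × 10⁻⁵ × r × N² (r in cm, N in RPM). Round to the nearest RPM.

N₂ ≈ 16878 RPM

r = 308 mm / 2 = 154 mm = 15.4 cm
Current RCF = 1.118 × 10⁻⁵ × 15.4 × (12534)² = 1.118 × 10⁻⁵ × 15.4 × 157,101,156 ≈ 27,048.4 × g
Target RCF = 27,048.4 + 22,000 = 49,048.4 × g
N² = 49,048.4 / (17.2172 × 10⁻⁵) = 284,880,236
N ≈ √284,880,236 ≈ 16,878.4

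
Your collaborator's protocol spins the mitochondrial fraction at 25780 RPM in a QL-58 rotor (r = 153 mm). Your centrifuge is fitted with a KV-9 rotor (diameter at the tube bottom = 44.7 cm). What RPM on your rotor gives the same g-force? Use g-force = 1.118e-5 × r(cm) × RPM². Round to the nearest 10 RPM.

21330 RPM

Original rotor: r = 153 mm = 15.3 cm
RCF = 1.118 × 10⁻⁵ × r × N²
RCF_original = 1.118 × 10⁻⁵ × 15.3 × (25780)² = 1.118 × 10⁻⁵ × 15.3 × 664,608,400 ≈ 113,683.9 × g
Your rotor: r = 44.7 / 2 = 22.35 cm
113,683.9 = 1.118 × 10⁻⁵ × 22.35 × N²
N² = 113,683.9 / (24.9873 × 10⁻⁵) = 454,966,723
N ≈ √454,966,723 ≈ 21,329.9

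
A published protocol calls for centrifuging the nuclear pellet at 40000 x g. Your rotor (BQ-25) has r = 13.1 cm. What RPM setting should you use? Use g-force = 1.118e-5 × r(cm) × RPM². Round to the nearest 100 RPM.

≈ 16500 RPM

RCF = 1.118 × 10⁻⁵ × r × N²
40,000 = 1.118 × 10⁻⁵ × 13.1 × N²
N² = 40,000 / (14.6458 × 10⁻⁵) = 273,115,842
N ≈ √273,115,842 ≈ 16,526.2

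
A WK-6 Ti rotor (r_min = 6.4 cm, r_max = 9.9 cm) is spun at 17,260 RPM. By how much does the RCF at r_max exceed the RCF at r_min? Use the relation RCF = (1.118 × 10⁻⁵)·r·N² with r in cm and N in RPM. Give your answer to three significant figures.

ΔRCF ≈ 11700 x g

ΔRCF = 1.118 × 10⁻⁵ × (r_max − r_min) × N² = 1.118 × 10⁻⁵ × 3.5 × 297,907,600 ≈ 11,657.1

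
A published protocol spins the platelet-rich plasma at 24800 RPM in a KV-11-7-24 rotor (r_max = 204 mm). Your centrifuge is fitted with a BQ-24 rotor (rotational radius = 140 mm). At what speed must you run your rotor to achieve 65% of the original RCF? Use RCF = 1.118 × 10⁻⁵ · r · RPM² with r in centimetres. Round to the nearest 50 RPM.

24150 RPM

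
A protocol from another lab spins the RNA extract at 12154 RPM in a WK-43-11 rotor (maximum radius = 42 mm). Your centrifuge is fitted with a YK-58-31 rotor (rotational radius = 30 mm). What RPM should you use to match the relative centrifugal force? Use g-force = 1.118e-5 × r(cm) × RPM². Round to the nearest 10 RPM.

Original rotor: r = 42 mm = 4.2 cm
RCF_original = 1.118 × 10⁻⁵ × 4.2 × (12154)² = 1.118 × 10⁻⁵ × 4.2 × 147,719,716 ≈ 6,936.3 × g
Your rotor: r = 30 mm = 3.0 cm
6,936.3 = 1.118 × 10⁻⁵ × 3 × N²
N² = 6,936.3 / (3.354 × 10⁻⁵) = 206,806,798
N ≈ √206,806,798 ≈ 14,380.8

≈ 14380 RPM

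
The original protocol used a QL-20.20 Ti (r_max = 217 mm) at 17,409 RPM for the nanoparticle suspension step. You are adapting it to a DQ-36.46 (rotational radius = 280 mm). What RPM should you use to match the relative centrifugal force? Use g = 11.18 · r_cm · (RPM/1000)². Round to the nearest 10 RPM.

Original rotor: r = 217 mm = 21.7 cm
RCF_original = 11.18 × 21.7 × (17.409)² = 11.18 × 21.7 × 303.073281 ≈ 73,527.4 × g
Your rotor: r = 280 mm = 28.0 cm
73,527.4 = 11.18 × 28 × (N/1000)²
(N/1000)² = 73,527.4 / 313.04 = 234.8818
N = 1000 × √234.8818 ≈ 15,325.9

15330 RPM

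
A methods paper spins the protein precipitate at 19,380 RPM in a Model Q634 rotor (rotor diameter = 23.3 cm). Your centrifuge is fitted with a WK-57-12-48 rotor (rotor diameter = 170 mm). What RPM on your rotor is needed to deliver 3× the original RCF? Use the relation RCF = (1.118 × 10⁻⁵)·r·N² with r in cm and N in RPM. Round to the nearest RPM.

39298 RPM

Original rotor: r = 23.3 / 2 = 11.65 cm
RCF_original = 1.118 × 10⁻⁵ × 11.65 × (19380)² = 1.118 × 10⁻⁵ × 11.65 × 375,584,400 ≈ 48,918.7 × g
Target RCF = 3 × 48,918.7 ≈ 146,756.1 × g
Your rotor: r = 170 mm / 2 = 85 mm = 8.5 cm
146,756.1 = 1.118 × 10⁻⁵ × 8.5 × N²
N² = 146,756.1 / (9.503 × 10⁻⁵) = 1,544,313,375
N ≈ √1,544,313,375 ≈ 39,297.8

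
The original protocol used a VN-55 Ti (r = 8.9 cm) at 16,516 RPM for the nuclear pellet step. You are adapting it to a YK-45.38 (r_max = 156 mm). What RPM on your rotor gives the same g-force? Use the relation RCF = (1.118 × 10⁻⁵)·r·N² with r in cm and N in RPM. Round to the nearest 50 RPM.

≈ 12450 RPM

RCF = 1.118 × 10⁻⁵ × r × N²
RCF_original = 1.118 × 10⁻⁵ × 8.9 × (16516)² = 1.118 × 10⁻⁵ × 8.9 × 272,778,256 ≈ 27,142 × g
Your rotor: r = 156 mm = 15.6 cm
27,142 = 1.118 × 10⁻⁵ × 15.6 × N²
N² = 27,142 / (17.4408 × 10⁻⁵) = 155,623,595
N ≈ √155,623,595 ≈ 12,474.9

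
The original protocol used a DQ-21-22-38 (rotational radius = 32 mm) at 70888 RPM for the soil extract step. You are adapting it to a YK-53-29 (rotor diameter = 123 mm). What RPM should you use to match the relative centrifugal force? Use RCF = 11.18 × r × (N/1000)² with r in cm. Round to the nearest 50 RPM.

51150 RPM

Original rotor: r = 32 mm = 3.2 cm
RCF_original = 11.18 × 3.2 × (70.888)² = 11.18 × 3.2 × 5,025.108544 ≈ 179,778.3 × g
Your rotor: r = 123 mm / 2 = 61.5 mm = 6.15 cm
179,778.3 = 11.18 × 6.15 × (N/1000)²
(N/1000)² = 179,778.3 / 68.757 = 2614.691
N = 1000 × √2614.691 ≈ 51,134.0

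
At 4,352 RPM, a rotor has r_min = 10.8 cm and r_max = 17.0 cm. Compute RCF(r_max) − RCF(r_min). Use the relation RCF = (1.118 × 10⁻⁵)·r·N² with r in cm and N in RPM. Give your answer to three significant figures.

ΔRCF = 1.118 × 10⁻⁵ × (r_max − r_min) × N² = 1.118 × 10⁻⁵ × 6.2 × 18,939,904 ≈ 1,312.8

1310 g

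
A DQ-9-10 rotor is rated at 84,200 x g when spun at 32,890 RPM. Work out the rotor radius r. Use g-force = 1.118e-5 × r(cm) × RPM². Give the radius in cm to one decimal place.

RCF = 1.118 × 10⁻⁵ × r × N²
84200 = 1.118 × 10⁻⁵ × r × (32890)²
r = 84200 / (1.118 × 10⁻⁵ × 1,081,752,100) = 84200 / 12093.99 ≈ 6.962 cm

≈ 7.0 cm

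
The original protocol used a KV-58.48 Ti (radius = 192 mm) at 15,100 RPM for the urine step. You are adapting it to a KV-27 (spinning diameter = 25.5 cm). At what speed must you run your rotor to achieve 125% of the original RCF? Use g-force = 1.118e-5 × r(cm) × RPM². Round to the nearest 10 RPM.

Original rotor: r = 192 mm = 19.2 cm
RCF_original = 1.118 × 10⁻⁵ × 19.2 × (15100)² = 1.118 × 10⁻⁵ × 19.2 × 228,010,000 ≈ 48,943.7 × g
Target RCF = 1.25 × 48,943.7 ≈ 61,179.6 × g
Your rotor: r = 25.5 / 2 = 12.75 cm
61,179.6 = 1.118 × 10⁻⁵ × 12.75 × N²
N² = 61,179.6 / (14.2545 × 10⁻⁵) = 429,194,991
N ≈ √429,194,991 ≈ 20,717.0

20720 RPM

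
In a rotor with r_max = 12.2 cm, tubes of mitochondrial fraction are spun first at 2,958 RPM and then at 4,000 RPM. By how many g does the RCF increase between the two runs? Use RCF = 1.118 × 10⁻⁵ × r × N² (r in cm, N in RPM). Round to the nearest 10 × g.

RCF₁ = 1.118 × 10⁻⁵ × 12.2 × (2958)² = 1.118 × 10⁻⁵ × 12.2 × 8,749,764 ≈ 1,193.4 × g
RCF₂ = 1.118 × 10⁻⁵ × 12.2 × (4000)² = 1.118 × 10⁻⁵ × 12.2 × 16,000,000 ≈ 2,182.3 × g
Increase = 2,182.3 − 1,193.4 = 988.9

990 g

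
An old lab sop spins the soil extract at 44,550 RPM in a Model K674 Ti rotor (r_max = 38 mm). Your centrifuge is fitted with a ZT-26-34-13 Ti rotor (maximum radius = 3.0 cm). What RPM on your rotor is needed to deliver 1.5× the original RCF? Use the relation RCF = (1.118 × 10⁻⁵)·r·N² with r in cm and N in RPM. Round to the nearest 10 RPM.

Original rotor: r = 38 mm = 3.8 cm
RCF_original = 1.118 × 10⁻⁵ × 3.8 × (44550)² = 1.118 × 10⁻⁵ × 3.8 × 1,984,702,500 ≈ 84,318.1 × g
Target RCF = 1.5 × 84,318.1 ≈ 126,477.2 × g
126,477.2 = 1.118 × 10⁻⁵ × 3 × N²
N² = 126,477.2 / (3.354 × 10⁻⁵) = 3,770,936,196
N ≈ √3,770,936,196 ≈ 61,407.9

≈ 61410 RPM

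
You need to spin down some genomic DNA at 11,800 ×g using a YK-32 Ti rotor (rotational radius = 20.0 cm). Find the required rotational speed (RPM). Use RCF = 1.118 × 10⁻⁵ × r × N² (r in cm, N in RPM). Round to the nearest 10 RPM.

7260 RPM

11,800 = 1.118 × 10⁻⁵ × 20 × N²
N² = 11,800 / (22.36 × 10⁻⁵) = 52,772,809
N ≈ √52,772,809 ≈ 7,264.5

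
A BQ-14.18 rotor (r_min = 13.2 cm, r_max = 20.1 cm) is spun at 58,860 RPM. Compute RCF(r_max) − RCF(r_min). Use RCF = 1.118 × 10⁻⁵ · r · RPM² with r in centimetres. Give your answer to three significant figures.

267000 x g

ΔRCF = 1.118 × 10⁻⁵ × (r_max − r_min) × N² = 1.118 × 10⁻⁵ × 6.9 × 3,464,499,600 ≈ 267,258.4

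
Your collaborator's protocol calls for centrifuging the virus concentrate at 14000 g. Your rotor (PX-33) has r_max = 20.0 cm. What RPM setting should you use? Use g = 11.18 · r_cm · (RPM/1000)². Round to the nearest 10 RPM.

RCF = 11.18 × r × (N/1000)²
14,000 = 11.18 × 20 × (N/1000)²
(N/1000)² = 14,000 / 223.6 = 62.61181
N = 1000 × √62.61181 ≈ 7,912.8

≈ 7910 RPM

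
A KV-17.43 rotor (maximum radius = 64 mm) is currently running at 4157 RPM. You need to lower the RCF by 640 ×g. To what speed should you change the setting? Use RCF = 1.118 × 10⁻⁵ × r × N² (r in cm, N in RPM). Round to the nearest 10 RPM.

r = 64 mm = 6.4 cm
Current RCF = 1.118 × 10⁻⁵ × 6.4 × (4157)² = 1.118 × 10⁻⁵ × 6.4 × 17,280,649 ≈ 1,236.5 × g
Target RCF = 1,236.5 − 640 = 596.5 × g
N² = 596.5 / (7.1552 × 10⁻⁵) = 8,336,594
N ≈ √8,336,594 ≈ 2,887.3

2890 RPM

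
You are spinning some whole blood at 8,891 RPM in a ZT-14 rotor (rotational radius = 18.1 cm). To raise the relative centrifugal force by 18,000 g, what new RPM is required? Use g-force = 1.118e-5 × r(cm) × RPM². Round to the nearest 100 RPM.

N₂ ≈ 13000 RPM

Current RCF = 1.118 × 10⁻⁵ × 18.1 × (8891)² = 1.118 × 10⁻⁵ × 18.1 × 79,049,881 ≈ 15,996.4 × g
Target RCF = 15,996.4 + 18,000 = 33,996.4 × g
N² = 33,996.4 / (20.2358 × 10⁻⁵) = 168,001,265
N ≈ √168,001,265 ≈ 12,961.5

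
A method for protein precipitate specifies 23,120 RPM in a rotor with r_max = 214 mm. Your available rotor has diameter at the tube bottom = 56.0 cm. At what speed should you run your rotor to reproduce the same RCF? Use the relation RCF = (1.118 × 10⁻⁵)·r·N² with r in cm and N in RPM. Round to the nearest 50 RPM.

20200 RPM

Original rotor: r = 214 mm = 21.4 cm
RCF = 1.118 × 10⁻⁵ × r × N²
RCF_original = 1.118 × 10⁻⁵ × 21.4 × (23120)² = 1.118 × 10⁻⁵ × 21.4 × 534,534,400 ≈ 127,888.4 × g
Your rotor: r = 56.0 / 2 = 28 cm
127,888.4 = 1.118 × 10⁻⁵ × 28 × N²
N² = 127,888.4 / (31.304 × 10⁻⁵) = 408,536,928
N ≈ √408,536,928 ≈ 20,212.3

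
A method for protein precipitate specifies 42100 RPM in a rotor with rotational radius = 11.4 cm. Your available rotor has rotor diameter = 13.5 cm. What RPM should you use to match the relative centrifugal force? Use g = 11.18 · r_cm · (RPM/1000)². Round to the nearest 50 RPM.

RCF = 11.18 × r × (N/1000)²
RCF_original = 11.18 × 11.4 × (42.1)² = 11.18 × 11.4 × 1,772.41 ≈ 225,897.2 × g
Your rotor: r = 13.5 / 2 = 6.75 cm
225,897.2 = 11.18 × 6.75 × (N/1000)²
(N/1000)² = 225,897.2 / 75.465 = 2993.404
N = 1000 × √2993.404 ≈ 54,712.0

≈ 54700 RPM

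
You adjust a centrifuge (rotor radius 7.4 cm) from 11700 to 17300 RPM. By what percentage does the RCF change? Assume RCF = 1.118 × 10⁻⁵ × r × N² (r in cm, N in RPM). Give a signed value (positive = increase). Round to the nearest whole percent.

+119%

RCF ∝ N², so the ratio is (17300/11700)² = (1.478632)² = 2.1864.
Change = 2.1864 − 1 = +1.1864 → +118.6%.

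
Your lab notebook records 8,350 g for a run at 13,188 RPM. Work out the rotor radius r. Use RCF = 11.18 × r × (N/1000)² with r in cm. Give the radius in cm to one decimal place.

8350 = 11.18 × r × (13.188)²
r = 8350 / (11.18 × 173.923344) = 8350 / 1944.463 ≈ 4.294 cm

4.3 cm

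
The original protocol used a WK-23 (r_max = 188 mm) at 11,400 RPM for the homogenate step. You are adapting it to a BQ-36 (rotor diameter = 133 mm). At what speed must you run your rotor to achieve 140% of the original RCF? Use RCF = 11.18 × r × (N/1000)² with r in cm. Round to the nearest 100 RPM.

≈ 22700 RPM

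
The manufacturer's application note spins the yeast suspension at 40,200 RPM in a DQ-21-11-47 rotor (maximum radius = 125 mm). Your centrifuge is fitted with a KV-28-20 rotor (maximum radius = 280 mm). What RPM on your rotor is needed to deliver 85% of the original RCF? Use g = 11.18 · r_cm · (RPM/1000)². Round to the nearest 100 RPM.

Original rotor: r = 125 mm = 12.5 cm
RCF_original = 11.18 × 12.5 × (40.2)² = 11.18 × 12.5 × 1,616.04 ≈ 225,841.6 × g
Target RCF = 0.85 × 225,841.6 ≈ 191,965.4 × g
Your rotor: r = 280 mm = 28.0 cm
191,965.4 = 11.18 × 28 × (N/1000)²
(N/1000)² = 191,965.4 / 313.04 = 613.2296
N = 1000 × √613.2296 ≈ 24,763.5

24800 RPM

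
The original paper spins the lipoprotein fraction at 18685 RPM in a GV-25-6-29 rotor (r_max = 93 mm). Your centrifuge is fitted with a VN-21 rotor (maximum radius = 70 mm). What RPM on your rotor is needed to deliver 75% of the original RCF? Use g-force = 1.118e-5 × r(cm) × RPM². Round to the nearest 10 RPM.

Original rotor: r = 93 mm = 9.3 cm
RCF_original = 1.118 × 10⁻⁵ × 9.3 × (18685)² = 1.118 × 10⁻⁵ × 9.3 × 349,129,225 ≈ 36,300.4 × g
Target RCF = 0.75 × 36,300.4 ≈ 27,225.3 × g
Your rotor: r = 70 mm = 7.0 cm
27,225.3 = 1.118 × 10⁻⁵ × 7 × N²
N² = 27,225.3 / (7.826 × 10⁻⁵) = 347,882,699
N ≈ √347,882,699 ≈ 18,651.6

≈ 18650 RPM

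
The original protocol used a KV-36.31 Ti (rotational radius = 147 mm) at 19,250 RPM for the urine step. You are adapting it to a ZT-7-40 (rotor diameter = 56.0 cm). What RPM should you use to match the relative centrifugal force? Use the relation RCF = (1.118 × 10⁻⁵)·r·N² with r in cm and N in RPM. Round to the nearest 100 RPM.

Original rotor: r = 147 mm = 14.7 cm
RCF_original = 1.118 × 10⁻⁵ × 14.7 × (19250)² = 1.118 × 10⁻⁵ × 14.7 × 370,562,500 ≈ 60,900.5 × g
Your rotor: r = 56.0 / 2 = 28 cm
60,900.5 = 1.118 × 10⁻⁵ × 28 × N²
N² = 60,900.5 / (31.304 × 10⁻⁵) = 194,545,426
N ≈ √194,545,426 ≈ 13,948.0

≈ 13900 RPM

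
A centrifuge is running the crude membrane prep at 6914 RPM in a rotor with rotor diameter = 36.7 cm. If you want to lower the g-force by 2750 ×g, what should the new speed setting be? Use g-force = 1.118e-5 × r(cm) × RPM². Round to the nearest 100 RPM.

N₂ ≈ 5900 RPM

r = 36.7 / 2 = 18.35 cm
Current RCF = 1.118 × 10⁻⁵ × 18.35 × (6914)² = 1.118 × 10⁻⁵ × 18.35 × 47,803,396 ≈ 9,807 × g
Target RCF = 9,807 − 2,750 = 7,057 × g
N² = 7,057 / (20.5153 × 10⁻⁵) = 34,398,717
N ≈ √34,398,717 ≈ 5,865.0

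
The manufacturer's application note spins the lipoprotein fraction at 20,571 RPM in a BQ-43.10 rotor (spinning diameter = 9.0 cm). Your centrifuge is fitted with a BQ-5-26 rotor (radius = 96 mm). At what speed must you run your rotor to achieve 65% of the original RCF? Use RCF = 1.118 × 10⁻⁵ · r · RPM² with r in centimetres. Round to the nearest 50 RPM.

Original rotor: r = 9.0 / 2 = 4.5 cm
RCF_original = 1.118 × 10⁻⁵ × 4.5 × (20571)² = 1.118 × 10⁻⁵ × 4.5 × 423,166,041 ≈ 21,289.5 × g
Target RCF = 0.65 × 21,289.5 ≈ 13,838.2 × g
Your rotor: r = 96 mm = 9.6 cm
13,838.2 = 1.118 × 10⁻⁵ × 9.6 × N²
N² = 13,838.2 / (10.7328 × 10⁻⁵) = 128,933,736
N ≈ √128,933,736 ≈ 11,354.9

11350 RPM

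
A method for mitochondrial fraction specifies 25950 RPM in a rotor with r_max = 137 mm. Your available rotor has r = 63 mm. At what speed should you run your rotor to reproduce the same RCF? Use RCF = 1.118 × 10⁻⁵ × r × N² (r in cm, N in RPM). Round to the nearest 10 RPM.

Original rotor: r = 137 mm = 13.7 cm
RCF_original = 1.118 × 10⁻⁵ × 13.7 × (25950)² = 1.118 × 10⁻⁵ × 13.7 × 673,402,500 ≈ 103,142.4 × g
Your rotor: r = 63 mm = 6.3 cm
103,142.4 = 1.118 × 10⁻⁵ × 6.3 × N²
N² = 103,142.4 / (7.0434 × 10⁻⁵) = 1,464,383,678
N ≈ √1,464,383,678 ≈ 38,267.3

≈ 38270 RPM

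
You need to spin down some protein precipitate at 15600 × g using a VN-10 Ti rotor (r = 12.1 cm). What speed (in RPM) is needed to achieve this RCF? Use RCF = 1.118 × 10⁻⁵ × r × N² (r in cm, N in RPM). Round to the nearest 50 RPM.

10750 RPM

15,600 = 1.118 × 10⁻⁵ × 12.1 × N²
N² = 15,600 / (13.5278 × 10⁻⁵) = 115,318,086
N ≈ √115,318,086 ≈ 10,738.6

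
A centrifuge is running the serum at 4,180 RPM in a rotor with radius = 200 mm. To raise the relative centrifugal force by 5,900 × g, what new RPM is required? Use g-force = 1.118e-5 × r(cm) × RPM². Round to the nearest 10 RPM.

6620 RPM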